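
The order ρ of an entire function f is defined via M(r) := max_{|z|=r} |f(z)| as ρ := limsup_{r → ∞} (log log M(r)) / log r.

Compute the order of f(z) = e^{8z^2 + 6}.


|e^{8z^2 + 6}| = e^{Re(8·z^2) + 6} ≤ e^{8|z|^2 + 6} = e^{8r^2 + 6} on |z| = r, so ρ ≤ 2. Choosing z on |z|=r so that 8·z^2 is real positive (always possible by picking arg z appropriately) gives |f(z)| = e^{8r^2 + 6}, matching the bound. The additive constant 6 does not affect log log M(r) ~ 2·log r. Hence ρ = 2.
Therefore ρ = 2.

Order ρ = 2.


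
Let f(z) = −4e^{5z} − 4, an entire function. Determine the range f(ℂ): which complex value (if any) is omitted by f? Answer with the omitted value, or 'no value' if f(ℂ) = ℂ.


Little Picard bounds the complement of f(ℂ) to at most one point.
e^{5z} is never zero on ℂ, so -4·e^{5z} takes every value in ℂ ∖ {0}. Adding -4 shifts the range to ℂ ∖ {-4}. Thus f omits exactly the value -4.

Omitted value: -4.


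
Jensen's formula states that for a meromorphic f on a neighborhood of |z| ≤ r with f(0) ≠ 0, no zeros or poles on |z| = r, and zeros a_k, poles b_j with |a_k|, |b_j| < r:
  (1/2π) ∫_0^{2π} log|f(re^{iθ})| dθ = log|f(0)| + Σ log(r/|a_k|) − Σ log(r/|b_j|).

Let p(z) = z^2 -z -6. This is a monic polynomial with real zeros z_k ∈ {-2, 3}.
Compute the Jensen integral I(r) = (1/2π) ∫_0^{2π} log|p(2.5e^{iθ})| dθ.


Zeros: -2, 3; r = 2.5.
Inside |z| < r: -2. Outside (|z| ≥ r): 3.
p(0) = -6, so log|p(0)| = log(6) = 1.7918.
Apply Jensen: I(r) = log|p(0)| + Σ_k log(r/|z_k|), summed over zeros inside |z| < r.
  log(r/|z_k|) for z_k = -2: log(2.5/2) = 0.2231
  Outside zeros (3) contribute nothing to the Jensen sum.
Sum over inside zeros: 0.2231.
I(r) = log|p(0)| + (inside sum) = 1.7918 + 0.2231 = 2.0149.
Note: since some zeros are outside |z| ≤ r, the simplified n·log(r) form does NOT apply — only the inside zeros contribute.

I(r) ≈ 2.0149.


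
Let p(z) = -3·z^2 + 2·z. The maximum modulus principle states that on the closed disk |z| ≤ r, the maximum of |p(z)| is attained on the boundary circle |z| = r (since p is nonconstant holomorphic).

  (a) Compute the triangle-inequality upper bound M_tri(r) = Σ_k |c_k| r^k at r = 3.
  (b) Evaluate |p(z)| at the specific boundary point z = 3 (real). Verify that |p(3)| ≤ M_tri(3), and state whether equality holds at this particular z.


Coefficients: c_0 = 0, c_1 = 2, c_2 = -3. Radius r = 3.
Part (a). Triangle bound: M_tri(r) = Σ_k |c_k| r^k
  = |0|·3^0 + |2|·3^1 + |-3|·3^2
  = 0 + 6 + 27 = 33.
This bounds M(r) := max_{|z|=r} |p(z)| from above; equality holds iff all terms c_k z^k can be made to align in phase at a single z on |z|=r.
Part (b). At z = 3 (real, on the circle |z| = r):
  p(3) = (0)·3^0 + (2)·3^1 + (-3)·3^2 = -21.
  |p(3)| = 21.
Check: |p(3)| = 21 ≤ 33 = M_tri(3). ✓ Equality does not hold at z = 3 (the coefficients have mixed signs, so the terms do not all align in phase there).

M_tri(3) = 33; |p(3)| = 21; equality at z=3: no.


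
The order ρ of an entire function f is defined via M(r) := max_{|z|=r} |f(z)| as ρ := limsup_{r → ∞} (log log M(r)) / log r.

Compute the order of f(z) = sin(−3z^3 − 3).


Write sin(w) = (e^{iw} ± e^{−iw})/(2 or 2i), so |sin(w)| ≤ e^{|w|}. With w = −3z^3 − 3, |w| ≤ 3r^3 + 3 on |z|=r, giving M(r) ≤ e^{3r^3 + 3} and ρ ≤ 3. For the lower bound, choose z on |z|=r with -3z^3 purely imaginary of modulus 3r^3; then |sin(−3z^3 − 3)| grows like e^{3r^3}/2, so ρ ≥ 3. Hence ρ = 3.
Therefore ρ = 3.

Order ρ = 3.


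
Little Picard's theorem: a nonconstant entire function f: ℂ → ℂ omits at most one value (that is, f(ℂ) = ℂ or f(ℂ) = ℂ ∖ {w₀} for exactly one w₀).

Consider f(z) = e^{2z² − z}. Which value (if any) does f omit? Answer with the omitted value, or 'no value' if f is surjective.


Little Picard bounds the complement of f(ℂ) to at most one point.
The exponent g(z) = 2z² − z is a nonconstant polynomial, hence surjective onto ℂ. So e^{g(z)} takes every value in {e^w : w ∈ ℂ} = ℂ ∖ {0}. Adding 0 shifts the range to ℂ ∖ {0}. f omits exactly 0.

Omitted value: 0.


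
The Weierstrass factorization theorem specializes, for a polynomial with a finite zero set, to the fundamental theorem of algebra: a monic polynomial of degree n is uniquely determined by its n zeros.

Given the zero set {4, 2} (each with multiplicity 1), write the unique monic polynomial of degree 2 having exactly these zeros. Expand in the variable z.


The polynomial is p(z) = ∏_{α ∈ S} (z − α), where S = {4, 2}.
Expanding the product yields: p(z) = z^2 -6·z + 8.
The resulting polynomial has degree 2 and real coefficients as required.

p(z) = z^2 -6·z + 8.


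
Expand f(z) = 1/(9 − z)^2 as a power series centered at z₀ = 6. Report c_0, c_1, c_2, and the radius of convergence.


Let w = z − z₀, so z = z₀ + w.
Then 9 − z = 9 − (z₀ + w) = (9 − z₀) − w = 3 − w.
f(z) = 1/(3 − w)^2 = (1/(3)^2) · (1 − w/(3))^{−2}.
By the binomial series (1−u)^{−2} = Σ_{n≥0} C(n+1, 1) u^n for |u|<1, with u = w/(3):
  c_n = C(n+1, 1) / (3)^(n+2).
  c_0 = 1/(3)^2 = 1/9.
  c_1 = 2/(3)^3 = 2/27.
  c_2 = 3/(3)^4 = 1/27.
The series is valid for |w/d| < 1, i.e. |z − z₀| < |d|.
Radius of convergence: R = |9 − z₀| = |3| = 3 (distance from z₀ to the singularity z = 9).

c_0 = 1/9, c_1 = 2/27, c_2 = 1/27; R = 3.


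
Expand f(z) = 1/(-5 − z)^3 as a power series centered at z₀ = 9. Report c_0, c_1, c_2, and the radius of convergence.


Let w = z − z₀, so z = z₀ + w.
Then -5 − z = -5 − (z₀ + w) = (-5 − z₀) − w = -14 − w.
f(z) = 1/(-14 − w)^3 = (1/(-14)^3) · (1 − w/(-14))^{−3}.
By the binomial series (1−u)^{−3} = Σ_{n≥0} C(n+2, 2) u^n for |u|<1, with u = w/(-14):
  c_n = C(n+2, 2) / (-14)^(n+3).
  c_0 = 1/(-14)^3 = -1/2744.
  c_1 = 3/(-14)^4 = 3/38416.
  c_2 = 6/(-14)^5 = -3/268912.
The series is valid for |w/d| < 1, i.e. |z − z₀| < |d|.
Radius of convergence: R = |-5 − z₀| = |-14| = 14 (distance from z₀ to the singularity z = -5).

c_0 = -1/2744, c_1 = 3/38416, c_2 = -3/268912; R = 14.


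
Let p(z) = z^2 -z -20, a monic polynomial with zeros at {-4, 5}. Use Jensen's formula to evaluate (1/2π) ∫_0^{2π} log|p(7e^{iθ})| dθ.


Zeros: -4, 5; r = 7.
Inside |z| < r: -4, 5. Outside (|z| ≥ r): ∅.
p(0) = -20, so log|p(0)| = log(20) = 2.9957.
Apply Jensen: I(r) = log|p(0)| + Σ_k log(r/|z_k|), summed over zeros inside |z| < r.
  log(r/|z_k|) for z_k = -4: log(7/4) = 0.5596
  log(r/|z_k|) for z_k = 5: log(7/5) = 0.3365
Sum over inside zeros: 0.8961.
I(r) = log|p(0)| + (inside sum) = 2.9957 + 0.8961 = 3.8918.
Closed form (all zeros inside, monic): I(r) = n·log(r) = 2·log(7) = 3.8918. ✓

I(r) ≈ 3.8918.


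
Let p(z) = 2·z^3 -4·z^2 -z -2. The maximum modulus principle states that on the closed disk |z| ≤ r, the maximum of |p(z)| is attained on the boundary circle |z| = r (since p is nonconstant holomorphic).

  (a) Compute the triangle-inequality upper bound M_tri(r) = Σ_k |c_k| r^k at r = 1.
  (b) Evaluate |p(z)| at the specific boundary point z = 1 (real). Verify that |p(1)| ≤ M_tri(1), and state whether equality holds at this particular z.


Coefficients: c_0 = -2, c_1 = -1, c_2 = -4, c_3 = 2. Radius r = 1.
Part (a). Triangle bound: M_tri(r) = Σ_k |c_k| r^k
  = |-2|·1^0 + |-1|·1^1 + |-4|·1^2 + |2|·1^3
  = 2 + 1 + 4 + 2 = 9.
This bounds M(r) := max_{|z|=r} |p(z)| from above; equality holds iff all terms c_k z^k can be made to align in phase at a single z on |z|=r.
Part (b). At z = 1 (real, on the circle |z| = r):
  p(1) = (-2)·1^0 + (-1)·1^1 + (-4)·1^2 + (2)·1^3 = -5.
  |p(1)| = 5.
Check: |p(1)| = 5 ≤ 9 = M_tri(1). ✓ Equality does not hold at z = 1 (the coefficients have mixed signs, so the terms do not all align in phase there).

M_tri(1) = 9; |p(1)| = 5; equality at z=1: no.


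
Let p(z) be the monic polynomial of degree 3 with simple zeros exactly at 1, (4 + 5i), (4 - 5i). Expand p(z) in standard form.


The polynomial is p(z) = ∏_{α ∈ S} (z − α), where S = {1, (4 + 5i), (4 - 5i)}.
Expanding the product yields: p(z) = z^3 -9·z^2 + 49·z -41.
Note conjugate pairs combine to real quadratics: (z − (4+5i))(z − (4−5i)) = z² − 8z + 41.
The resulting polynomial has degree 3 and real coefficients as required.

p(z) = z^3 -9·z^2 + 49·z -41.


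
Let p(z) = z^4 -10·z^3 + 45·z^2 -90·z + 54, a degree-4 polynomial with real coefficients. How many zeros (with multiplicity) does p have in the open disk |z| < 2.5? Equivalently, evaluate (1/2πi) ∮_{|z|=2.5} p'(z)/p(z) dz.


The zeros of p are: (3 + 3i), (3 - 3i), 1, 3.
Their magnitudes are: 4.243, 4.243, 1, 3.
Zeros with |z| < R = 2.5: 1.
Count = 1.
By the argument principle, (1/2πi) ∮_{|z|=R} p'(z)/p(z) dz equals exactly this count.

Number of zeros inside |z| < 2.5: 1.


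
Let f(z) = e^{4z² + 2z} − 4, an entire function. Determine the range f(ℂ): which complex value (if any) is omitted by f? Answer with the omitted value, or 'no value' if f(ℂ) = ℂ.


Little Picard bounds the complement of f(ℂ) to at most one point.
The exponent g(z) = 4z² + 2z is a nonconstant polynomial, hence surjective onto ℂ. So e^{g(z)} takes every value in {e^w : w ∈ ℂ} = ℂ ∖ {0}. Adding -4 shifts the range to ℂ ∖ {-4}. f omits exactly -4.

Omitted value: -4.


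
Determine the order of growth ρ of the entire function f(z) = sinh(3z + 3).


sinh(w) is a linear combination of e^{iw} and e^{−iw} (or e^w, e^{−w} in the hyperbolic case), so |sinh(w)| ≤ e^{|w|}. With w = 3z + 3, |w| ≤ 3|z| + 3 = 3r + 3 on |z| = r, giving M(r) ≤ e^{3r + 3}, so ρ ≤ 1. On a suitable ray (z = it for sin/cos; z = t for sinh/cosh, t real → ∞), |sinh(3z + 3)| grows like e^{3|t|}/2, so ρ ≥ 1. Hence ρ = 1.
Therefore ρ = 1.

Order ρ = 1.


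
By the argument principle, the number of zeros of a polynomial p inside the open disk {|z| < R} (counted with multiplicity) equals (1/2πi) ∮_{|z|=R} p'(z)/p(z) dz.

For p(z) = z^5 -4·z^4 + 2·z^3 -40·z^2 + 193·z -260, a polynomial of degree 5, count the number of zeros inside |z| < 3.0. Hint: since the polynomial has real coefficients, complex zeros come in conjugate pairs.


The zeros of p are: 4, (2 + 1i), (2 - 1i), (-2 + 3i), (-2 - 3i).
Their magnitudes are: 4, 2.236, 2.236, 3.606, 3.606.
Zeros with |z| < R = 3.0: (2 + 1i), (2 - 1i).
Count = 2.
By the argument principle, (1/2πi) ∮_{|z|=R} p'(z)/p(z) dz equals exactly this count.

Number of zeros inside |z| < 3.0: 2.


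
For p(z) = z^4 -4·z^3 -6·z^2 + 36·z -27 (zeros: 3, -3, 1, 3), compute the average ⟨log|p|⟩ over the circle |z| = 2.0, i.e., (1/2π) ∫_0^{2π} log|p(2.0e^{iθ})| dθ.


Zeros: -3, 1, 3, 3; r = 2.0.
Inside |z| < r: 1. Outside (|z| ≥ r): -3, 3, 3.
p(0) = -27, so log|p(0)| = log(27) = 3.2958.
Apply Jensen: I(r) = log|p(0)| + Σ_k log(r/|z_k|), summed over zeros inside |z| < r.
  log(r/|z_k|) for z_k = 1: log(2.0/1) = 0.6931
  Outside zeros (-3, 3, 3) contribute nothing to the Jensen sum.
Sum over inside zeros: 0.6931.
I(r) = log|p(0)| + (inside sum) = 3.2958 + 0.6931 = 3.9890.
Note: since some zeros are outside |z| ≤ r, the simplified n·log(r) form does NOT apply — only the inside zeros contribute.

I(r) ≈ 3.9890.


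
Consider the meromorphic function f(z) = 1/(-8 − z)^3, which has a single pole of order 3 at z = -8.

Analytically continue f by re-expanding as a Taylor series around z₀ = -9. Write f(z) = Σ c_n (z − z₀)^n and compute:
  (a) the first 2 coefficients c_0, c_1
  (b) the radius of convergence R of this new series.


Let w = z − z₀, so z = z₀ + w.
Then -8 − z = -8 − (z₀ + w) = (-8 − z₀) − w = 1 − w.
f(z) = 1/(1 − w)^3 = (1/(1)^3) · (1 − w/(1))^{−3}.
By the binomial series (1−u)^{−3} = Σ_{n≥0} C(n+2, 2) u^n for |u|<1, with u = w/(1):
  c_n = C(n+2, 2) / (1)^(n+3).
  c_0 = 1/(1)^3 = 1.
  c_1 = 3/(1)^4 = 3.
The series is valid for |w/d| < 1, i.e. |z − z₀| < |d|.
Radius of convergence: R = |-8 − z₀| = |1| = 1 (distance from z₀ to the singularity z = -8).

c_0 = 1, c_1 = 3; R = 1.


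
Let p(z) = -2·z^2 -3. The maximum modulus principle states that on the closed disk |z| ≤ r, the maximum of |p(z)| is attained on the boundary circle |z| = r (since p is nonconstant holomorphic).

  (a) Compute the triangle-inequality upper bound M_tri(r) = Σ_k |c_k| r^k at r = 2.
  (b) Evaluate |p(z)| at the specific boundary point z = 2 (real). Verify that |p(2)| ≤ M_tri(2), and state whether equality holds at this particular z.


Coefficients: c_0 = -3, c_1 = 0, c_2 = -2. Radius r = 2.
Part (a). Triangle bound: M_tri(r) = Σ_k |c_k| r^k
  = |-3|·2^0 + |0|·2^1 + |-2|·2^2
  = 3 + 0 + 8 = 11.
This bounds M(r) := max_{|z|=r} |p(z)| from above; equality holds iff all terms c_k z^k can be made to align in phase at a single z on |z|=r.
Part (b). At z = 2 (real, on the circle |z| = r):
  p(2) = (-3)·2^0 + (0)·2^1 + (-2)·2^2 = -11.
  |p(2)| = 11.
Since all nonzero coefficients share the same sign, |p(2)| = 11 = M_tri(2); the triangle bound is attained at z = 2, so in fact M(r) = 11.

M_tri(2) = 11; |p(2)| = 11; equality at z=2: yes.


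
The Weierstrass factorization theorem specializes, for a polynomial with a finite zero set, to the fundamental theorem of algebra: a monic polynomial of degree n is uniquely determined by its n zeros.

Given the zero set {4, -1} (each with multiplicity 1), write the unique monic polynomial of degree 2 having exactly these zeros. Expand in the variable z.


The polynomial is p(z) = ∏_{α ∈ S} (z − α), where S = {4, -1}.
Expanding the product yields: p(z) = z^2 -3·z -4.
The resulting polynomial has degree 2 and real coefficients as required.

p(z) = z^2 -3·z -4.


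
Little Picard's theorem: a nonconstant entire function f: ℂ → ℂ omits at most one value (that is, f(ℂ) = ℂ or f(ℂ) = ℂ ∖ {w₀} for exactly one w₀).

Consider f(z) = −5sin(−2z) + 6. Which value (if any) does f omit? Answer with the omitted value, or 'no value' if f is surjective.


Little Picard bounds the complement of f(ℂ) to at most one point.
sin is entire and surjective onto ℂ: for every w ∈ ℂ, sin(ζ) = w has a solution ζ ∈ ℂ (e.g., via the complex inverse arcsin). With ζ = −2z this gives z = ζ/(-2). Then -5·sin(−2z) takes every value in -5·ℂ = ℂ, and adding 6 is a bijection of ℂ. So f is surjective and omits no value. (Note: only on the real line is sin bounded by [−1, 1].)

Omitted value: no value.


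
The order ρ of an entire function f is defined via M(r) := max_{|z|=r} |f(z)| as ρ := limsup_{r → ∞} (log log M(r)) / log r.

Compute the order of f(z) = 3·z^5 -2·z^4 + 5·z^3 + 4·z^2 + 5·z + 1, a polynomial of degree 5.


|f(z)| ≤ Σ|c_k|·r^k = O(r^5) as r → ∞. Polynomial growth is O(e^{r^ε}) for every ε > 0 (since r^5/e^{r^ε} → 0), so ρ ≤ ε for all ε > 0, i.e. ρ = 0. Every nonconstant polynomial has order 0.
Therefore ρ = 0.

Order ρ = 0.


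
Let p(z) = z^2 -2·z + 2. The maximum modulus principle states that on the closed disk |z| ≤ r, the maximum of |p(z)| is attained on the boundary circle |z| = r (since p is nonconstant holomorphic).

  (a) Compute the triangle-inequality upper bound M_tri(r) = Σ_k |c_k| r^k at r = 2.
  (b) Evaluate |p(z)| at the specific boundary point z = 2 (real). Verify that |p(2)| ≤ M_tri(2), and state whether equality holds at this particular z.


Coefficients: c_0 = 2, c_1 = -2, c_2 = 1. Radius r = 2.
Part (a). Triangle bound: M_tri(r) = Σ_k |c_k| r^k
  = |2|·2^0 + |-2|·2^1 + |1|·2^2
  = 2 + 4 + 4 = 10.
This bounds M(r) := max_{|z|=r} |p(z)| from above; equality holds iff all terms c_k z^k can be made to align in phase at a single z on |z|=r.
Part (b). At z = 2 (real, on the circle |z| = r):
  p(2) = (2)·2^0 + (-2)·2^1 + (1)·2^2 = 2.
  |p(2)| = 2.
Check: |p(2)| = 2 ≤ 10 = M_tri(2). ✓ Equality does not hold at z = 2 (the coefficients have mixed signs, so the terms do not all align in phase there).

M_tri(2) = 10; |p(2)| = 2; equality at z=2: no.


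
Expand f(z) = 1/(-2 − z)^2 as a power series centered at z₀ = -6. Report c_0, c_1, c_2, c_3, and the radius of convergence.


Let w = z − z₀, so z = z₀ + w.
Then -2 − z = -2 − (z₀ + w) = (-2 − z₀) − w = 4 − w.
f(z) = 1/(4 − w)^2 = (1/(4)^2) · (1 − w/(4))^{−2}.
By the binomial series (1−u)^{−2} = Σ_{n≥0} C(n+1, 1) u^n for |u|<1, with u = w/(4):
  c_n = C(n+1, 1) / (4)^(n+2).
  c_0 = 1/(4)^2 = 1/16.
  c_1 = 2/(4)^3 = 1/32.
  c_2 = 3/(4)^4 = 3/256.
  c_3 = 4/(4)^5 = 1/256.
The series is valid for |w/d| < 1, i.e. |z − z₀| < |d|.
Radius of convergence: R = |-2 − z₀| = |4| = 4 (distance from z₀ to the singularity z = -2).

c_0 = 1/16, c_1 = 1/32, c_2 = 3/256, c_3 = 1/256; R = 4.


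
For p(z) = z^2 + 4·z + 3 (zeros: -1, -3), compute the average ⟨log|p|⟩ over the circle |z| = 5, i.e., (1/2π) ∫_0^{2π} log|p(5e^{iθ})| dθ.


Zeros: -3, -1; r = 5.
Inside |z| < r: -3, -1. Outside (|z| ≥ r): ∅.
p(0) = 3, so log|p(0)| = log(3) = 1.0986.
Apply Jensen: I(r) = log|p(0)| + Σ_k log(r/|z_k|), summed over zeros inside |z| < r.
  log(r/|z_k|) for z_k = -1: log(5/1) = 1.6094
  log(r/|z_k|) for z_k = -3: log(5/3) = 0.5108
Sum over inside zeros: 2.1203.
I(r) = log|p(0)| + (inside sum) = 1.0986 + 2.1203 = 3.2189.
Closed form (all zeros inside, monic): I(r) = n·log(r) = 2·log(5) = 3.2189. ✓

I(r) ≈ 3.2189.


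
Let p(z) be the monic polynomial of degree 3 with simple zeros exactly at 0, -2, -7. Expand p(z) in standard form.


The polynomial is p(z) = ∏_{α ∈ S} (z − α), where S = {0, -2, -7}.
Expanding the product yields: p(z) = z^3 + 9·z^2 + 14·z.
The resulting polynomial has degree 3 and real coefficients as required.

p(z) = z^3 + 9·z^2 + 14·z.


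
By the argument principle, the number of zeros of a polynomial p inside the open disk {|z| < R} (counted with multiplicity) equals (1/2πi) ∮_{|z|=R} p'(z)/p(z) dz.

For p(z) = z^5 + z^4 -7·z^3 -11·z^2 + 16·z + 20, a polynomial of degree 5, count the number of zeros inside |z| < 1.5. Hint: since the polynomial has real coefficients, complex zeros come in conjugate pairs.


The zeros of p are: -1, (-2 + 1i), (-2 - 1i), 2, 2.
Their magnitudes are: 1, 2.236, 2.236, 2, 2.
Zeros with |z| < R = 1.5: -1.
Count = 1.
By the argument principle, (1/2πi) ∮_{|z|=R} p'(z)/p(z) dz equals exactly this count.

Number of zeros inside |z| < 1.5: 1.


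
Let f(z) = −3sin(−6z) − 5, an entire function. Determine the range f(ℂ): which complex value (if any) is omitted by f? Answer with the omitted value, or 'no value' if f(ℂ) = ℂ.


Little Picard bounds the complement of f(ℂ) to at most one point.
sin is entire and surjective onto ℂ: for every w ∈ ℂ, sin(ζ) = w has a solution ζ ∈ ℂ (e.g., via the complex inverse arcsin). With ζ = −6z this gives z = ζ/(-6). Then -3·sin(−6z) takes every value in -3·ℂ = ℂ, and adding -5 is a bijection of ℂ. So f is surjective and omits no value. (Note: only on the real line is sin bounded by [−1, 1].)

Omitted value: no value.


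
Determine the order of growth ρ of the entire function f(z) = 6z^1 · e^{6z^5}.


M(r) = max_{|z|=r} |6|·|z|^1·|e^{6z^5}| = 6·r^1 · e^{6r^5} (the factors attain their maxima compatibly on |z|=r). Then log M(r) = log 6 + 1·log r + 6r^5, dominated by the last term, so log log M(r) ~ 5·log r. The polynomial factor 6z^1 contributes only a log r term and does not affect the order. ρ = 5.
Therefore ρ = 5.

Order ρ = 5.


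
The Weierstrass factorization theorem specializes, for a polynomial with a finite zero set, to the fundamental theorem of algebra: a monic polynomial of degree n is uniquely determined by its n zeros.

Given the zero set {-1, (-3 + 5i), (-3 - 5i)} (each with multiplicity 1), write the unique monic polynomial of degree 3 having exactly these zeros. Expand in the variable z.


The polynomial is p(z) = ∏_{α ∈ S} (z − α), where S = {-1, (-3 + 5i), (-3 - 5i)}.
Expanding the product yields: p(z) = z^3 + 7·z^2 + 40·z + 34.
Note conjugate pairs combine to real quadratics: (z − (-3+5i))(z − (-3−5i)) = z² + 6z + 34.
The resulting polynomial has degree 3 and real coefficients as required.

p(z) = z^3 + 7·z^2 + 40·z + 34.


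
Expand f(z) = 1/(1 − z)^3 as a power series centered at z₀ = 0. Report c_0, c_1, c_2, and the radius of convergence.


Let w = z − z₀, so z = z₀ + w.
Then 1 − z = 1 − (z₀ + w) = (1 − z₀) − w = 1 − w.
f(z) = 1/(1 − w)^3 = (1/(1)^3) · (1 − w/(1))^{−3}.
By the binomial series (1−u)^{−3} = Σ_{n≥0} C(n+2, 2) u^n for |u|<1, with u = w/(1):
  c_n = C(n+2, 2) / (1)^(n+3).
  c_0 = 1/(1)^3 = 1.
  c_1 = 3/(1)^4 = 3.
  c_2 = 6/(1)^5 = 6.
The series is valid for |w/d| < 1, i.e. |z − z₀| < |d|.
Radius of convergence: R = |1 − z₀| = |1| = 1 (distance from z₀ to the singularity z = 1).

c_0 = 1, c_1 = 3, c_2 = 6; R = 1.


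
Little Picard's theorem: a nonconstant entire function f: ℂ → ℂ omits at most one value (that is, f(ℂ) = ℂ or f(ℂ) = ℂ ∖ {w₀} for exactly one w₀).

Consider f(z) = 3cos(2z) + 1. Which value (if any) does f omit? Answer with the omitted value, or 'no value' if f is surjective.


Little Picard bounds the complement of f(ℂ) to at most one point.
cos is entire and surjective onto ℂ: for every w ∈ ℂ, cos(ζ) = w has a solution ζ ∈ ℂ (e.g., via the complex inverse arccos). With ζ = 2z this gives z = ζ/(2). Then 3·cos(2z) takes every value in 3·ℂ = ℂ, and adding 1 is a bijection of ℂ. So f is surjective and omits no value. (Note: only on the real line is cos bounded by [−1, 1].)

Omitted value: no value.


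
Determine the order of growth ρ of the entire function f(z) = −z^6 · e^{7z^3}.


M(r) = max_{|z|=r} |-1|·|z|^6·|e^{7z^3}| = 1·r^6 · e^{7r^3} (the factors attain their maxima compatibly on |z|=r). Then log M(r) = log 1 + 6·log r + 7r^3, dominated by the last term, so log log M(r) ~ 3·log r. The polynomial factor -1z^6 contributes only a log r term and does not affect the order. ρ = 3.
Therefore ρ = 3.

Order ρ = 3.


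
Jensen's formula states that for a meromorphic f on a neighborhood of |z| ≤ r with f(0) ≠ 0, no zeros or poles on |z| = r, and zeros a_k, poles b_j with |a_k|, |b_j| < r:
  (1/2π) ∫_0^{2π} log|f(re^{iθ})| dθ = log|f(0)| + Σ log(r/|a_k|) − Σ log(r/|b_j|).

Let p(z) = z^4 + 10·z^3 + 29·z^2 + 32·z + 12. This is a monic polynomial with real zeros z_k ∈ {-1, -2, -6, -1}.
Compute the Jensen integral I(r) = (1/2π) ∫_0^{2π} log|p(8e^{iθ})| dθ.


Zeros: -6, -2, -1, -1; r = 8.
Inside |z| < r: -6, -2, -1, -1. Outside (|z| ≥ r): ∅.
p(0) = 12, so log|p(0)| = log(12) = 2.4849.
Apply Jensen: I(r) = log|p(0)| + Σ_k log(r/|z_k|), summed over zeros inside |z| < r.
  log(r/|z_k|) for z_k = -1: log(8/1) = 2.0794
  log(r/|z_k|) for z_k = -2: log(8/2) = 1.3863
  log(r/|z_k|) for z_k = -6: log(8/6) = 0.2877
  log(r/|z_k|) for z_k = -1: log(8/1) = 2.0794
Sum over inside zeros: 5.8329.
I(r) = log|p(0)| + (inside sum) = 2.4849 + 5.8329 = 8.3178.
Closed form (all zeros inside, monic): I(r) = n·log(r) = 4·log(8) = 8.3178. ✓

I(r) ≈ 8.3178.


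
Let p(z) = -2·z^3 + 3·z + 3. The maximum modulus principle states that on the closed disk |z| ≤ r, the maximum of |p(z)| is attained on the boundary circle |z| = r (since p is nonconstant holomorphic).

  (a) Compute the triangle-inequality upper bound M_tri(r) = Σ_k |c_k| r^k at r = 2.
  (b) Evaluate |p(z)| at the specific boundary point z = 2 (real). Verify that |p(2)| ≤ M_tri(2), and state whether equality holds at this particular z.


Coefficients: c_0 = 3, c_1 = 3, c_2 = 0, c_3 = -2. Radius r = 2.
Part (a). Triangle bound: M_tri(r) = Σ_k |c_k| r^k
  = |3|·2^0 + |3|·2^1 + |0|·2^2 + |-2|·2^3
  = 3 + 6 + 0 + 16 = 25.
This bounds M(r) := max_{|z|=r} |p(z)| from above; equality holds iff all terms c_k z^k can be made to align in phase at a single z on |z|=r.
Part (b). At z = 2 (real, on the circle |z| = r):
  p(2) = (3)·2^0 + (3)·2^1 + (0)·2^2 + (-2)·2^3 = -7.
  |p(2)| = 7.
Check: |p(2)| = 7 ≤ 25 = M_tri(2). ✓ Equality does not hold at z = 2 (the coefficients have mixed signs, so the terms do not all align in phase there).

M_tri(2) = 25; |p(2)| = 7; equality at z=2: no.


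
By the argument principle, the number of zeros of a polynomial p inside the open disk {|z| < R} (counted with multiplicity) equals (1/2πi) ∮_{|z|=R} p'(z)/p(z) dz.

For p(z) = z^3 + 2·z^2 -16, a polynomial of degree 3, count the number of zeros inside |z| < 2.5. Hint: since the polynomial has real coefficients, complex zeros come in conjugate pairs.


The zeros of p are: 2, (-2 + 2i), (-2 - 2i).
Their magnitudes are: 2, 2.828, 2.828.
Zeros with |z| < R = 2.5: 2.
Count = 1.
By the argument principle, (1/2πi) ∮_{|z|=R} p'(z)/p(z) dz equals exactly this count.

Number of zeros inside |z| < 2.5: 1.


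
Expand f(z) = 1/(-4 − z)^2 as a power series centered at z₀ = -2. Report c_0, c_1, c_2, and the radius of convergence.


Let w = z − z₀, so z = z₀ + w.
Then -4 − z = -4 − (z₀ + w) = (-4 − z₀) − w = -2 − w.
f(z) = 1/(-2 − w)^2 = (1/(-2)^2) · (1 − w/(-2))^{−2}.
By the binomial series (1−u)^{−2} = Σ_{n≥0} C(n+1, 1) u^n for |u|<1, with u = w/(-2):
  c_n = C(n+1, 1) / (-2)^(n+2).
  c_0 = 1/(-2)^2 = 1/4.
  c_1 = 2/(-2)^3 = -1/4.
  c_2 = 3/(-2)^4 = 3/16.
The series is valid for |w/d| < 1, i.e. |z − z₀| < |d|.
Radius of convergence: R = |-4 − z₀| = |-2| = 2 (distance from z₀ to the singularity z = -4).

c_0 = 1/4, c_1 = -1/4, c_2 = 3/16; R = 2.


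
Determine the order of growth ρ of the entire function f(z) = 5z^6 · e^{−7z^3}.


M(r) = max_{|z|=r} |5|·|z|^6·|e^{−7z^3}| = 5·r^6 · e^{7r^3} (the factors attain their maxima compatibly on |z|=r). Then log M(r) = log 5 + 6·log r + 7r^3, dominated by the last term, so log log M(r) ~ 3·log r. The polynomial factor 5z^6 contributes only a log r term and does not affect the order. ρ = 3.
Therefore ρ = 3.

Order ρ = 3.


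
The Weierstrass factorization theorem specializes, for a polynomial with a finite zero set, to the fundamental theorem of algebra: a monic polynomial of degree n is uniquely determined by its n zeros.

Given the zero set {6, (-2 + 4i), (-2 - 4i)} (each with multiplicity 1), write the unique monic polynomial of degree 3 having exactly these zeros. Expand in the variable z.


The polynomial is p(z) = ∏_{α ∈ S} (z − α), where S = {6, (-2 + 4i), (-2 - 4i)}.
Expanding the product yields: p(z) = z^3 -2·z^2 -4·z -120.
Note conjugate pairs combine to real quadratics: (z − (-2+4i))(z − (-2−4i)) = z² + 4z + 20.
The resulting polynomial has degree 3 and real coefficients as required.

p(z) = z^3 -2·z^2 -4·z -120.


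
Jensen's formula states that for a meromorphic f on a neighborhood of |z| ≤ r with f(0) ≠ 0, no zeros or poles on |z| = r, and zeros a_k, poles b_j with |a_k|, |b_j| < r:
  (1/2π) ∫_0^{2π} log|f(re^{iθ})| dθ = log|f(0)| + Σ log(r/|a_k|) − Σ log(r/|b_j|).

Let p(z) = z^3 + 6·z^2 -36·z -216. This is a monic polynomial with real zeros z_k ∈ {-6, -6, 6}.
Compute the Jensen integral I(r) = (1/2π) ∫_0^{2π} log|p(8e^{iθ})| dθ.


Zeros: -6, -6, 6; r = 8.
Inside |z| < r: -6, -6, 6. Outside (|z| ≥ r): ∅.
p(0) = -216, so log|p(0)| = log(216) = 5.3753.
Apply Jensen: I(r) = log|p(0)| + Σ_k log(r/|z_k|), summed over zeros inside |z| < r.
  log(r/|z_k|) for z_k = -6: log(8/6) = 0.2877
  log(r/|z_k|) for z_k = -6: log(8/6) = 0.2877
  log(r/|z_k|) for z_k = 6: log(8/6) = 0.2877
Sum over inside zeros: 0.8630.
I(r) = log|p(0)| + (inside sum) = 5.3753 + 0.8630 = 6.2383.
Closed form (all zeros inside, monic): I(r) = n·log(r) = 3·log(8) = 6.2383. ✓

I(r) ≈ 6.2383.


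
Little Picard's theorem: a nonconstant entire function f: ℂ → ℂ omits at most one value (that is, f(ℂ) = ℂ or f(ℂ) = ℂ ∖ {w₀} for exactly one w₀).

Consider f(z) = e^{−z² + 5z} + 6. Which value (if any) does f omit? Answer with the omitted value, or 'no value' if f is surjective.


Little Picard bounds the complement of f(ℂ) to at most one point.
The exponent g(z) = −z² + 5z is a nonconstant polynomial, hence surjective onto ℂ. So e^{g(z)} takes every value in {e^w : w ∈ ℂ} = ℂ ∖ {0}. Adding 6 shifts the range to ℂ ∖ {6}. f omits exactly 6.

Omitted value: 6.


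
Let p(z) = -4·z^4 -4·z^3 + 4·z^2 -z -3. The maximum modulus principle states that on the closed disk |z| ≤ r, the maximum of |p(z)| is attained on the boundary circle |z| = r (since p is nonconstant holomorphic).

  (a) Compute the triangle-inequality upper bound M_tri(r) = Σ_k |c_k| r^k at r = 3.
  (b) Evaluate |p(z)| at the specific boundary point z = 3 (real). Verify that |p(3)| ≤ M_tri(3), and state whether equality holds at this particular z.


Coefficients: c_0 = -3, c_1 = -1, c_2 = 4, c_3 = -4, c_4 = -4. Radius r = 3.
Part (a). Triangle bound: M_tri(r) = Σ_k |c_k| r^k
  = |-3|·3^0 + |-1|·3^1 + |4|·3^2 + |-4|·3^3 + |-4|·3^4
  = 3 + 3 + 36 + 108 + 324 = 474.
This bounds M(r) := max_{|z|=r} |p(z)| from above; equality holds iff all terms c_k z^k can be made to align in phase at a single z on |z|=r.
Part (b). At z = 3 (real, on the circle |z| = r):
  p(3) = (-3)·3^0 + (-1)·3^1 + (4)·3^2 + (-4)·3^3 + (-4)·3^4 = -402.
  |p(3)| = 402.
Check: |p(3)| = 402 ≤ 474 = M_tri(3). ✓ Equality does not hold at z = 3 (the coefficients have mixed signs, so the terms do not all align in phase there).

M_tri(3) = 474; |p(3)| = 402; equality at z=3: no.


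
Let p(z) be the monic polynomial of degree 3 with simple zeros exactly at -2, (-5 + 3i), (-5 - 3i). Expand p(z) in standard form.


The polynomial is p(z) = ∏_{α ∈ S} (z − α), where S = {-2, (-5 + 3i), (-5 - 3i)}.
Expanding the product yields: p(z) = z^3 + 12·z^2 + 54·z + 68.
Note conjugate pairs combine to real quadratics: (z − (-5+3i))(z − (-5−3i)) = z² + 10z + 34.
The resulting polynomial has degree 3 and real coefficients as required.

p(z) = z^3 + 12·z^2 + 54·z + 68.


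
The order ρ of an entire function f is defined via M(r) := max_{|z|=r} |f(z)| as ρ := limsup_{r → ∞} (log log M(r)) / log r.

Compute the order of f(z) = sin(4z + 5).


sin(w) is a linear combination of e^{iw} and e^{−iw} (or e^w, e^{−w} in the hyperbolic case), so |sin(w)| ≤ e^{|w|}. With w = 4z + 5, |w| ≤ 4|z| + 5 = 4r + 5 on |z| = r, giving M(r) ≤ e^{4r + 5}, so ρ ≤ 1. On a suitable ray (z = it for sin/cos; z = t for sinh/cosh, t real → ∞), |sin(4z + 5)| grows like e^{4|t|}/2, so ρ ≥ 1. Hence ρ = 1.
Therefore ρ = 1.

Order ρ = 1.


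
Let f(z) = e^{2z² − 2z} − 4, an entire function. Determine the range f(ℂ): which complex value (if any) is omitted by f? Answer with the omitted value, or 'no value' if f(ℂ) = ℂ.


Little Picard bounds the complement of f(ℂ) to at most one point.
The exponent g(z) = 2z² − 2z is a nonconstant polynomial, hence surjective onto ℂ. So e^{g(z)} takes every value in {e^w : w ∈ ℂ} = ℂ ∖ {0}. Adding -4 shifts the range to ℂ ∖ {-4}. f omits exactly -4.

Omitted value: -4.


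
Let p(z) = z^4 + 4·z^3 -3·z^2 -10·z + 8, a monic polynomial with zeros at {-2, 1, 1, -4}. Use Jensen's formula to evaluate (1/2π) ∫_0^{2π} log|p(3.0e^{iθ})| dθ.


Zeros: -4, -2, 1, 1; r = 3.0.
Inside |z| < r: -2, 1, 1. Outside (|z| ≥ r): -4.
p(0) = 8, so log|p(0)| = log(8) = 2.0794.
Apply Jensen: I(r) = log|p(0)| + Σ_k log(r/|z_k|), summed over zeros inside |z| < r.
  log(r/|z_k|) for z_k = -2: log(3.0/2) = 0.4055
  log(r/|z_k|) for z_k = 1: log(3.0/1) = 1.0986
  log(r/|z_k|) for z_k = 1: log(3.0/1) = 1.0986
  Outside zeros (-4) contribute nothing to the Jensen sum.
Sum over inside zeros: 2.6027.
I(r) = log|p(0)| + (inside sum) = 2.0794 + 2.6027 = 4.6821.
Note: since some zeros are outside |z| ≤ r, the simplified n·log(r) form does NOT apply — only the inside zeros contribute.

I(r) ≈ 4.6821.


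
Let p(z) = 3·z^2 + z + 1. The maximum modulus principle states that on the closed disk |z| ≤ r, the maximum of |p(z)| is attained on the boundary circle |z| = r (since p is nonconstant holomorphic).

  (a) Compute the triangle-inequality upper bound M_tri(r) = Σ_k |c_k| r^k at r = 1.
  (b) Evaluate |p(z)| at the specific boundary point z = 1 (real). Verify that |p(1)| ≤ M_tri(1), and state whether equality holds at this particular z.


Coefficients: c_0 = 1, c_1 = 1, c_2 = 3. Radius r = 1.
Part (a). Triangle bound: M_tri(r) = Σ_k |c_k| r^k
  = |1|·1^0 + |1|·1^1 + |3|·1^2
  = 1 + 1 + 3 = 5.
This bounds M(r) := max_{|z|=r} |p(z)| from above; equality holds iff all terms c_k z^k can be made to align in phase at a single z on |z|=r.
Part (b). At z = 1 (real, on the circle |z| = r):
  p(1) = (1)·1^0 + (1)·1^1 + (3)·1^2 = 5.
  |p(1)| = 5.
Since all nonzero coefficients share the same sign, |p(1)| = 5 = M_tri(1); the triangle bound is attained at z = 1, so in fact M(r) = 5.

M_tri(1) = 5; |p(1)| = 5; equality at z=1: yes.


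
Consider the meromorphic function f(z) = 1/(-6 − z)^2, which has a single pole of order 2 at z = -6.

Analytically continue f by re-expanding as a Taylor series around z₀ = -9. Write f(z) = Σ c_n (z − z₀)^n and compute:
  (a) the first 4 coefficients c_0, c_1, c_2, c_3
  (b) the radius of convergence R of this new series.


Let w = z − z₀, so z = z₀ + w.
Then -6 − z = -6 − (z₀ + w) = (-6 − z₀) − w = 3 − w.
f(z) = 1/(3 − w)^2 = (1/(3)^2) · (1 − w/(3))^{−2}.
By the binomial series (1−u)^{−2} = Σ_{n≥0} C(n+1, 1) u^n for |u|<1, with u = w/(3):
  c_n = C(n+1, 1) / (3)^(n+2).
  c_0 = 1/(3)^2 = 1/9.
  c_1 = 2/(3)^3 = 2/27.
  c_2 = 3/(3)^4 = 1/27.
  c_3 = 4/(3)^5 = 4/243.
The series is valid for |w/d| < 1, i.e. |z − z₀| < |d|.
Radius of convergence: R = |-6 − z₀| = |3| = 3 (distance from z₀ to the singularity z = -6).

c_0 = 1/9, c_1 = 2/27, c_2 = 1/27, c_3 = 4/243; R = 3.


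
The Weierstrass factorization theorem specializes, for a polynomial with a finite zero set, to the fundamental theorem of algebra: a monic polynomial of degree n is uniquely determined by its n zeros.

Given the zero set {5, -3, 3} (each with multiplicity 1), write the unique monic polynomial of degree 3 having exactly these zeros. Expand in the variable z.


The polynomial is p(z) = ∏_{α ∈ S} (z − α), where S = {5, -3, 3}.
Expanding the product yields: p(z) = z^3 -5·z^2 -9·z + 45.
The resulting polynomial has degree 3 and real coefficients as required.

p(z) = z^3 -5·z^2 -9·z + 45.


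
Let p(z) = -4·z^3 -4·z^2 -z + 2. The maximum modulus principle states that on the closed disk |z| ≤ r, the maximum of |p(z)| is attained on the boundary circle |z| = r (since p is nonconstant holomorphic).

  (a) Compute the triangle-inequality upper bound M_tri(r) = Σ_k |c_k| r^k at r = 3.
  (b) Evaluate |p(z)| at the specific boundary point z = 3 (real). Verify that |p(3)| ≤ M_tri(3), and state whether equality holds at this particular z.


Coefficients: c_0 = 2, c_1 = -1, c_2 = -4, c_3 = -4. Radius r = 3.
Part (a). Triangle bound: M_tri(r) = Σ_k |c_k| r^k
  = |2|·3^0 + |-1|·3^1 + |-4|·3^2 + |-4|·3^3
  = 2 + 3 + 36 + 108 = 149.
This bounds M(r) := max_{|z|=r} |p(z)| from above; equality holds iff all terms c_k z^k can be made to align in phase at a single z on |z|=r.
Part (b). At z = 3 (real, on the circle |z| = r):
  p(3) = (2)·3^0 + (-1)·3^1 + (-4)·3^2 + (-4)·3^3 = -145.
  |p(3)| = 145.
Check: |p(3)| = 145 ≤ 149 = M_tri(3). ✓ Equality does not hold at z = 3 (the coefficients have mixed signs, so the terms do not all align in phase there).

M_tri(3) = 149; |p(3)| = 145; equality at z=3: no.


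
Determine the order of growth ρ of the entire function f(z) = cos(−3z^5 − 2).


Write cos(w) = (e^{iw} ± e^{−iw})/(2 or 2i), so |cos(w)| ≤ e^{|w|}. With w = −3z^5 − 2, |w| ≤ 3r^5 + 2 on |z|=r, giving M(r) ≤ e^{3r^5 + 2} and ρ ≤ 5. For the lower bound, choose z on |z|=r with -3z^5 purely imaginary of modulus 3r^5; then |cos(−3z^5 − 2)| grows like e^{3r^5}/2, so ρ ≥ 5. Hence ρ = 5.
Therefore ρ = 5.

Order ρ = 5.


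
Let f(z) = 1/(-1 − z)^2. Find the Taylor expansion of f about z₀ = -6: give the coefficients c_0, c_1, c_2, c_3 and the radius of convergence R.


Let w = z − z₀, so z = z₀ + w.
Then -1 − z = -1 − (z₀ + w) = (-1 − z₀) − w = 5 − w.
f(z) = 1/(5 − w)^2 = (1/(5)^2) · (1 − w/(5))^{−2}.
By the binomial series (1−u)^{−2} = Σ_{n≥0} C(n+1, 1) u^n for |u|<1, with u = w/(5):
  c_n = C(n+1, 1) / (5)^(n+2).
  c_0 = 1/(5)^2 = 1/25.
  c_1 = 2/(5)^3 = 2/125.
  c_2 = 3/(5)^4 = 3/625.
  c_3 = 4/(5)^5 = 4/3125.
The series is valid for |w/d| < 1, i.e. |z − z₀| < |d|.
Radius of convergence: R = |-1 − z₀| = |5| = 5 (distance from z₀ to the singularity z = -1).

c_0 = 1/25, c_1 = 2/125, c_2 = 3/625, c_3 = 4/3125; R = 5.


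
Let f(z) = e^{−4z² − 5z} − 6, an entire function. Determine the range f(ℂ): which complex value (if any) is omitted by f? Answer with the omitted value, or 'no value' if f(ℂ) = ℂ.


Little Picard bounds the complement of f(ℂ) to at most one point.
The exponent g(z) = −4z² − 5z is a nonconstant polynomial, hence surjective onto ℂ. So e^{g(z)} takes every value in {e^w : w ∈ ℂ} = ℂ ∖ {0}. Adding -6 shifts the range to ℂ ∖ {-6}. f omits exactly -6.

Omitted value: -6.


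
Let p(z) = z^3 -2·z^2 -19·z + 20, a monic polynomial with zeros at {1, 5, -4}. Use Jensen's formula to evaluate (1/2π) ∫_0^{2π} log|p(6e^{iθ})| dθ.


Zeros: -4, 1, 5; r = 6.
Inside |z| < r: -4, 1, 5. Outside (|z| ≥ r): ∅.
p(0) = 20, so log|p(0)| = log(20) = 2.9957.
Apply Jensen: I(r) = log|p(0)| + Σ_k log(r/|z_k|), summed over zeros inside |z| < r.
  log(r/|z_k|) for z_k = 1: log(6/1) = 1.7918
  log(r/|z_k|) for z_k = 5: log(6/5) = 0.1823
  log(r/|z_k|) for z_k = -4: log(6/4) = 0.4055
Sum over inside zeros: 2.3795.
I(r) = log|p(0)| + (inside sum) = 2.9957 + 2.3795 = 5.3753.
Closed form (all zeros inside, monic): I(r) = n·log(r) = 3·log(6) = 5.3753. ✓

I(r) ≈ 5.3753.


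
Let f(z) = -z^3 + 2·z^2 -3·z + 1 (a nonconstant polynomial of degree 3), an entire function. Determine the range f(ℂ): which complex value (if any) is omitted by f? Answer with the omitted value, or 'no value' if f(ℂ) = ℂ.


Little Picard bounds the complement of f(ℂ) to at most one point.
For every w ∈ ℂ, the equation p(z) − w = 0 is a nonconstant polynomial in z and hence has at least one root by the fundamental theorem of algebra. So p is surjective onto ℂ, omitting no value.

Omitted value: no value.


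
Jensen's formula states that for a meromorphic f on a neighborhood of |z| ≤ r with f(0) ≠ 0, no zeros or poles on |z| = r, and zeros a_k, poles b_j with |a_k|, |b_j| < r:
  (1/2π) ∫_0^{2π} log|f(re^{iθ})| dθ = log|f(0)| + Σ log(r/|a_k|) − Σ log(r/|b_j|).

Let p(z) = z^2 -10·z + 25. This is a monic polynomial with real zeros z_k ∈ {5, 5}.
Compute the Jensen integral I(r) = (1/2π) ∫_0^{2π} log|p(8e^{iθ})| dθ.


Zeros: 5, 5; r = 8.
Inside |z| < r: 5, 5. Outside (|z| ≥ r): ∅.
p(0) = 25, so log|p(0)| = log(25) = 3.2189.
Apply Jensen: I(r) = log|p(0)| + Σ_k log(r/|z_k|), summed over zeros inside |z| < r.
  log(r/|z_k|) for z_k = 5: log(8/5) = 0.4700
  log(r/|z_k|) for z_k = 5: log(8/5) = 0.4700
Sum over inside zeros: 0.9400.
I(r) = log|p(0)| + (inside sum) = 3.2189 + 0.9400 = 4.1589.
Closed form (all zeros inside, monic): I(r) = n·log(r) = 2·log(8) = 4.1589. ✓

I(r) ≈ 4.1589.


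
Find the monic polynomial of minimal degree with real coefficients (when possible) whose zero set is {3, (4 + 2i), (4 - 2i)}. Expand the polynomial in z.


The polynomial is p(z) = ∏_{α ∈ S} (z − α), where S = {3, (4 + 2i), (4 - 2i)}.
Expanding the product yields: p(z) = z^3 -11·z^2 + 44·z -60.
Note conjugate pairs combine to real quadratics: (z − (4+2i))(z − (4−2i)) = z² − 8z + 20.
The resulting polynomial has degree 3 and real coefficients as required.

p(z) = z^3 -11·z^2 + 44·z -60.


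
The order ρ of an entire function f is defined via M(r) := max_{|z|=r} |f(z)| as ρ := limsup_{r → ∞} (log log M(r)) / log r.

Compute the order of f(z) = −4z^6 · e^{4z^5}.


M(r) = max_{|z|=r} |-4|·|z|^6·|e^{4z^5}| = 4·r^6 · e^{4r^5} (the factors attain their maxima compatibly on |z|=r). Then log M(r) = log 4 + 6·log r + 4r^5, dominated by the last term, so log log M(r) ~ 5·log r. The polynomial factor -4z^6 contributes only a log r term and does not affect the order. ρ = 5.
Therefore ρ = 5.

Order ρ = 5.
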